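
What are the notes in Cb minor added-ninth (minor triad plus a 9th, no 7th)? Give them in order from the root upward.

C♭  E𝄫  G♭  D♭

Cb minor added-ninth: minor added-ninth on C♭.
- root: C♭
- minor 3rd: E𝄫
- perfect 5th: G♭
- major 9th: D♭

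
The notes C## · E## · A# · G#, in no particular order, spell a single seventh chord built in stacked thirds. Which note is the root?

A#

Arranged so that each adjacent pair is a third by letter name: A# – C## – E## – G#.
The bottom of that stack, A#, is the root (this is A# augmented seventh).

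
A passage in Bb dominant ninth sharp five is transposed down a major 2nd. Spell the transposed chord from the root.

A major 2nd down from Bb is Ab, so the new chord is Ab dominant ninth sharp five.
Root: Ab
Major 3rd (3rd): C
Augmented 5th (5th): E
Minor 7th (7th): Gb
Major 9th (9th): Bb

Ab, C, E, Gb, Bb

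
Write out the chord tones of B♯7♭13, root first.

Root B#, quality dominant seventh flat thirteen:
Root: B#
Major 3rd (3rd): D##
Perfect 5th (5th): F##
Minor 7th (7th): A#
Minor 13th (13th): G#

B#, D##, F##, A#, G#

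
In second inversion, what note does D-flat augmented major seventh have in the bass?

A

D-flat augmented major seventh in root position is Db–F–A–C.
Second inversion places the fifth in the bass, which is A.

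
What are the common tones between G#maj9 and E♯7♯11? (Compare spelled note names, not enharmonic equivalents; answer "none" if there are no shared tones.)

B#  D#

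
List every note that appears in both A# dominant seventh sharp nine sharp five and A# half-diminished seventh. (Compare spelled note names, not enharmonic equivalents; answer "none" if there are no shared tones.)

A# G#

A# dominant seventh sharp nine sharp five = A#, C##, E##, G#, B##.
A# half-diminished seventh = A#, C#, E, G#.
Shared: A#, G#.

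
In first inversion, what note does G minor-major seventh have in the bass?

Bb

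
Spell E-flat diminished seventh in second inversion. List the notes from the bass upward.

In root position, E-flat diminished seventh is E♭–G♭–B𝄫–D𝄫.
Second inversion puts the fifth (B𝄫) in the bass.

B𝄫 – D𝄫 – E♭ – G♭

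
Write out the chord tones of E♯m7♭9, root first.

E♯m7♭9 is a minor seventh flat nine built on E#.
- root: E#
- minor 3rd: G#
- perfect 5th: B#
- minor 7th: D#
- minor 9th: F#

E#, G#, B#, D#, F#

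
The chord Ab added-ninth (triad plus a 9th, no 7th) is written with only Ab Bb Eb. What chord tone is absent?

Ab added-ninth = Ab, C, Eb, Bb. The voicing lacks the 3rd (major 3rd), C.

C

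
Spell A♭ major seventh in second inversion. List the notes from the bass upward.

E-flat, G, A-flat, C

A♭ major seventh = A-flat–C–E-flat–G; second inversion → fifth (E-flat) lowest.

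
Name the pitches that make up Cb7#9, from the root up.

C♭, E♭, G♭, B𝄫, D

Cb7#9 is a dominant seventh sharp nine built on C♭.
C♭ — root
E♭ — major 3rd
G♭ — perfect 5th
B𝄫 — minor 7th
D — augmented 9th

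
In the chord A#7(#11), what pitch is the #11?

Root of A#7(#11) = A#. The 11th is an augmented 11th: A# up an augmented 11th → D##.

D##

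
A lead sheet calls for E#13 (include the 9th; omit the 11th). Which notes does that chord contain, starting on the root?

E♯ – G𝄪 – B♯ – D♯ – F𝄪 – C𝄪

E#13 is a dominant thirteenth built on E♯.
Root: E♯
Major 3rd (3rd): G𝄪
Perfect 5th (5th): B♯
Minor 7th (7th): D♯
Major 9th (9th): F𝄪
Major 13th (13th): C𝄪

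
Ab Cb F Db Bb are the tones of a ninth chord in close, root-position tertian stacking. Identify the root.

Bb

Stacking in thirds gives Bb – Db – F – Ab – Cb, so Bb is the root — Bb minor seventh flat nine.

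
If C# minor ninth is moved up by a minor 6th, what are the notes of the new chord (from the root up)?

Transposed root: C-sharp → A (minor 6th up). So we spell A minor ninth:
Root: A
Minor 3rd (3rd): C
Perfect 5th (5th): E
Minor 7th (7th): G
Major 9th (9th): B

A C E G B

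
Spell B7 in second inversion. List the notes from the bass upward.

B7 = B–D♯–F♯–A; second inversion → fifth (F♯) lowest.

F♯ – A – B – D♯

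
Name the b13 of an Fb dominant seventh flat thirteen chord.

Dbb

Root of Fb dominant seventh flat thirteen = Fb. The 13th is a minor 13th: Fb up a minor 13th → Dbb.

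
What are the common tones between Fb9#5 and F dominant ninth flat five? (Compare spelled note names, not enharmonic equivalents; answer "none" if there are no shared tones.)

none

Fb9#5 = Fb, Ab, C, Ebb, Gb.
F dominant ninth flat five = F, A, Cb, Eb, G.
Shared: none.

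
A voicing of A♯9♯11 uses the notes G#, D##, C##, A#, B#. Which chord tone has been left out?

E#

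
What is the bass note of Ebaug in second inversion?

Ebaug in root position is Eb–G–B.
Second inversion places the fifth in the bass, which is B.

B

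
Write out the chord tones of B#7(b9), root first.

B♯, D𝄪, F𝄪, A♯, C♯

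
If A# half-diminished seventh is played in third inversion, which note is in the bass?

A# half-diminished seventh = A-sharp–C-sharp–E–G-sharp. Third inversion → seventh in the bass = G-sharp.

G-sharp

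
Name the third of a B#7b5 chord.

D##

B#7b5 is built on B#; its 3rd is a major 3rd above the root.
A third above B uses the letter D, and the major 3rd above B# is D##.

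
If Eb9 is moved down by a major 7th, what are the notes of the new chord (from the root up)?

Fb, Ab, Cb, Ebb, Gb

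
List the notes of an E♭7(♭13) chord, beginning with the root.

E♭ G B♭ D♭ C♭

E♭7(♭13) is a dominant seventh flat thirteen built on E♭.
- root: E♭
- major 3rd: G
- perfect 5th: B♭
- minor 7th: D♭
- minor 13th: C♭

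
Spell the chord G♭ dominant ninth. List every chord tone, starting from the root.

Gb, Bb, Db, Fb, Ab

Root Gb, quality dominant ninth:
root → Gb
3rd (major 3rd) → Bb
5th (perfect 5th) → Db
7th (minor 7th) → Fb
9th (major 9th) → Ab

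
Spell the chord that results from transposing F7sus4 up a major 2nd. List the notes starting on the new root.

G  C  D  F

A major 2nd up from F is G, so the new chord is G dominant seventh suspended fourth.
G — root
C — perfect 4th
D — perfect 5th
F — minor 7th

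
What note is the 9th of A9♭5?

Root of A9♭5 = A. The 9th is a major 9th: A up a major 9th → B.

B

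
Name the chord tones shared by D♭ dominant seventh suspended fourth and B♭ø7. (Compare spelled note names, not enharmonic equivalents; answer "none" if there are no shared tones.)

Db, Ab

D♭ dominant seventh suspended fourth: Db Gb Ab Cb
B♭ø7: Bb Db Fb Ab
Common to both → Db, Ab.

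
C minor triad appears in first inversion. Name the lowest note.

Eb

C minor triad = C–Eb–G. First inversion → third in the bass = Eb.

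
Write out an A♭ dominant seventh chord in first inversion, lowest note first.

In root position, A♭ dominant seventh is Ab–C–Eb–Gb.
First inversion puts the third (C) in the bass.

C, Eb, Gb, Ab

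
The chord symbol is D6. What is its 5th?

A

D6 is built on D; its 5th is a perfect 5th above the root.
A fifth above D uses the letter A, and the perfect 5th above D is A.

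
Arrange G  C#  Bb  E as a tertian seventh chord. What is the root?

C#

Arranged so that each adjacent pair is a third by letter name: C# – E – G – Bb.
The bottom of that stack, C#, is the root (this is C# diminished seventh).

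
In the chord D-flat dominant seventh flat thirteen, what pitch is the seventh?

C♭

Root of D-flat dominant seventh flat thirteen = D♭. The 7th is a minor 7th: D♭ up a minor 7th → C♭.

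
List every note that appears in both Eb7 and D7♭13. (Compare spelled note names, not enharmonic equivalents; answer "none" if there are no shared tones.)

Eb7 = Eb, G, Bb, Db.
D7♭13 = D, F#, A, C, Bb.
Shared: Bb.

Bb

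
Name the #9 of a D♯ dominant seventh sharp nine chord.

E-double-sharp

Root of D♯ dominant seventh sharp nine = D-sharp. The 9th is an augmented 9th: D-sharp up an augmented 9th → E-double-sharp.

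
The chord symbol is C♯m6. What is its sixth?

A♯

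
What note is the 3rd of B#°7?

D#

B#°7 is built on B#; its 3rd is a minor 3rd above the root.
A third above B uses the letter D, and the minor 3rd above B# is D#.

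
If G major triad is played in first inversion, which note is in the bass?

G major triad = G–B–D. First inversion → third in the bass = B.

B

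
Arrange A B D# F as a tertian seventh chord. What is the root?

Stacking in thirds gives B – D# – F – A, so B is the root — B dominant seventh flat five.

B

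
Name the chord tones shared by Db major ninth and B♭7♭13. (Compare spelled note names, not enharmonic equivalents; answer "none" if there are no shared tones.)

Db major ninth = Db, F, Ab, C, Eb.
B♭7♭13 = Bb, D, F, Ab, Gb.
Shared: F, Ab.

F, Ab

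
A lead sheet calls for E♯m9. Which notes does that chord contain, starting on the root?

E#, G#, B#, D#, F##

E♯m9 is a minor ninth built on E#.
E# — root
G# — minor 3rd
B# — perfect 5th
D# — minor 7th
F## — major 9th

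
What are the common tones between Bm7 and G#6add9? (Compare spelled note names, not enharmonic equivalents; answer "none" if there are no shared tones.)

Bm7 = B, D, F#, A.
G#6add9 = G#, B#, D#, E#, A#.
Shared: none.

none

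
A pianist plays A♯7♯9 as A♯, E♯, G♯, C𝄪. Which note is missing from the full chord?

B𝄪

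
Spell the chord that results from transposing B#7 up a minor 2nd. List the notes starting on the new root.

C# E# G# B

A minor 2nd up from B# is C#, so the new chord is C# dominant seventh.
- root: C#
- major 3rd: E#
- perfect 5th: G#
- minor 7th: B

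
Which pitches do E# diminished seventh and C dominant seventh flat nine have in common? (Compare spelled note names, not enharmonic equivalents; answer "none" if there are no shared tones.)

none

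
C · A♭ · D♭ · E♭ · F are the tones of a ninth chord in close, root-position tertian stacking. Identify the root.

D♭

Stacking in thirds gives D♭ – F – A♭ – C – E♭, so D♭ is the root — D♭ major ninth.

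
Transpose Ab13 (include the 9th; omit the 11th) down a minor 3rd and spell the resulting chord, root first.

A minor 3rd down from Ab is F, so the new chord is F dominant thirteenth.
root → F
3rd (major 3rd) → A
5th (perfect 5th) → C
7th (minor 7th) → Eb
9th (major 9th) → G
13th (major 13th) → D

F – A – C – Eb – G – D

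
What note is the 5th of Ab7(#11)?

E♭

Ab7(#11) is built on A♭; its 5th is a perfect 5th above the root.
A fifth above A uses the letter E, and the perfect 5th above A♭ is E♭.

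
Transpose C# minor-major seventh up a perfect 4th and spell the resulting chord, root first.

F-sharp, A, C-sharp, E-sharp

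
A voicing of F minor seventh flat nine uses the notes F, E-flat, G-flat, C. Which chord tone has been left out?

A-flat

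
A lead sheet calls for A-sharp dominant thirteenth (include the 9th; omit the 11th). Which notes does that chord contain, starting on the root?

A-sharp, C-double-sharp, E-sharp, G-sharp, B-sharp, F-double-sharp

Root A-sharp, quality dominant thirteenth:
root → A-sharp
3rd (major 3rd) → C-double-sharp
5th (perfect 5th) → E-sharp
7th (minor 7th) → G-sharp
9th (major 9th) → B-sharp
13th (major 13th) → F-double-sharp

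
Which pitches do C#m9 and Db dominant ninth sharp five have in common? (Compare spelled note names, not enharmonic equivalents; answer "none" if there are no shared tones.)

none

C#m9 = C#, E, G#, B, D#.
Db dominant ninth sharp five = Db, F, A, Cb, Eb.
Shared: none.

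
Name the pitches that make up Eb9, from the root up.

Eb9 is a dominant ninth built on E♭.
Root: E♭
Major 3rd (3rd): G
Perfect 5th (5th): B♭
Minor 7th (7th): D♭
Major 9th (9th): F

E♭, G, B♭, D♭, F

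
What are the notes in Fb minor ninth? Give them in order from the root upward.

F-flat, A-double-flat, C-flat, E-double-flat, G-flat

Root F-flat, quality minor ninth:
Root: F-flat
Minor 3rd (3rd): A-double-flat
Perfect 5th (5th): C-flat
Minor 7th (7th): E-double-flat
Major 9th (9th): G-flat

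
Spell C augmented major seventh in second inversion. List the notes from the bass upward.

G-sharp  B  C  E

C augmented major seventh = C–E–G-sharp–B; second inversion → fifth (G-sharp) lowest.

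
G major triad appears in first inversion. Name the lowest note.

G major triad in root position is G–B–D.
First inversion places the third in the bass, which is B.

B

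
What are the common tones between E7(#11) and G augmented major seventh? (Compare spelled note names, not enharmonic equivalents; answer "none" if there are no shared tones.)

B

E7(#11): E G♯ B D A♯
G augmented major seventh: G B D♯ F♯
Common to both → B.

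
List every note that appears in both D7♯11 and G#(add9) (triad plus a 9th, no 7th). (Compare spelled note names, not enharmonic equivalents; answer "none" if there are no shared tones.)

G#

D7♯11: D F# A C G#
G#(add9): G# B# D# A#
Common to both → G#.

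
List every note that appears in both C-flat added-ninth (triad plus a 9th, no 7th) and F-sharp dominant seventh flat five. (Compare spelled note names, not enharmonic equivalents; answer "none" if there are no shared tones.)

C-flat added-ninth: C-flat E-flat G-flat D-flat
F-sharp dominant seventh flat five: F-sharp A-sharp C E
Common to both → none.

none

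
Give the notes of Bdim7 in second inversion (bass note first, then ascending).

In root position, Bdim7 is B–D–F–Ab.
Second inversion puts the fifth (F) in the bass.

F, Ab, B, D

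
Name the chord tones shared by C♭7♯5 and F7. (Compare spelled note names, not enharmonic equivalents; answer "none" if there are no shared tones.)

E♭

C♭7♯5: C♭ E♭ G B𝄫
F7: F A C E♭
Common to both → E♭.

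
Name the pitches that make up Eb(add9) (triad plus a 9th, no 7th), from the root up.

Eb  G  Bb  F

Eb(add9): added-ninth on Eb.
root → Eb
3rd (major 3rd) → G
5th (perfect 5th) → Bb
9th (major 9th) → F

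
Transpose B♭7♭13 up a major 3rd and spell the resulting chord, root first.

Transposed root: Bb → D (major 3rd up). So we spell D dominant seventh flat thirteen:
D — root
F# — major 3rd
A — perfect 5th
C — minor 7th
Bb — minor 13th

D  F#  A  C  Bb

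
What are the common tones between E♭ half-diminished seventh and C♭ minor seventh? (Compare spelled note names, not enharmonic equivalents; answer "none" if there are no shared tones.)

E♭ half-diminished seventh: E♭ G♭ B𝄫 D♭
C♭ minor seventh: C♭ E𝄫 G♭ B𝄫
Common to both → G♭, B𝄫.

G♭, B𝄫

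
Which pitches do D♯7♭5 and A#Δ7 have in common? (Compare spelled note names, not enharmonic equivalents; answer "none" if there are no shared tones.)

D♯7♭5 = D#, F##, A, C#.
A#Δ7 = A#, C##, E#, G##.
Shared: none.

none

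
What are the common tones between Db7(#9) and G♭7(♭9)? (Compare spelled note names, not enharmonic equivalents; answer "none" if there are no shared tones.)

Db7(#9) = Db, F, Ab, Cb, E.
G♭7(♭9) = Gb, Bb, Db, Fb, Abb.
Shared: Db.

Db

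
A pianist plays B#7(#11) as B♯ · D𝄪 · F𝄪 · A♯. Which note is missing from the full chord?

The full B#7(#11) chord is B♯, D𝄪, F𝄪, A♯, E𝄪.
Comparing with the voicing, the augmented 11th (11th) — E𝄪 — is absent.

E𝄪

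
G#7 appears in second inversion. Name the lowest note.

D#

G#7 in root position is G#–B#–D#–F#.
Second inversion places the fifth in the bass, which is D#.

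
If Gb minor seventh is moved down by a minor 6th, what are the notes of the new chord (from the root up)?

Transposed root: G♭ → B♭ (minor 6th down). So we spell B♭ minor seventh:
- root: B♭
- minor 3rd: D♭
- perfect 5th: F
- minor 7th: A♭

B♭ – D♭ – F – A♭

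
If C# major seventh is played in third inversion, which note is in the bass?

B-sharp

C# major seventh = C-sharp–E-sharp–G-sharp–B-sharp. Third inversion → seventh in the bass = B-sharp.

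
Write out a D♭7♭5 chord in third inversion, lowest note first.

D♭7♭5 = Db–F–Abb–Cb; third inversion → seventh (Cb) lowest.

Cb, Db, F, Abb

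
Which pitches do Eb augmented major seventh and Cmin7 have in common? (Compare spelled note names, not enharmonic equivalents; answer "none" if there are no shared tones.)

E♭ G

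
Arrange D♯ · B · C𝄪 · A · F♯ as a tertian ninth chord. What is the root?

B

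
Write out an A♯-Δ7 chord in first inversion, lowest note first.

C♯, E♯, G𝄪, A♯

A♯-Δ7 = A♯–C♯–E♯–G𝄪; first inversion → third (C♯) lowest.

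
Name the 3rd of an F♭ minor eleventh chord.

Abb

F♭ minor eleventh is built on Fb; its 3rd is a minor 3rd above the root.
A third above F uses the letter A, and the minor 3rd above Fb is Abb.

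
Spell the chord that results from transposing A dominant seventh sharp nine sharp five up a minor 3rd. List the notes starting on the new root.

A up a minor 3rd → C. New chord: C dominant seventh sharp nine sharp five.
C — root
E — major 3rd
G-sharp — augmented 5th
B-flat — minor 7th
D-sharp — augmented 9th

C E G-sharp B-flat D-sharp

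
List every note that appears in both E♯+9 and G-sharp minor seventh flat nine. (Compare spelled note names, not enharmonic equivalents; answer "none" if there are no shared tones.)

D#

E♯+9: E# G## B## D# F##
G-sharp minor seventh flat nine: G# B D# F# A
Common to both → D#.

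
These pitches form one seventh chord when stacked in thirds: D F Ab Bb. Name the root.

Stacking in thirds gives Bb – D – F – Ab, so Bb is the root — Bb dominant seventh.

Bb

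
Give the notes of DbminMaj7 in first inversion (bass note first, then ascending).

Fb, Ab, C, Db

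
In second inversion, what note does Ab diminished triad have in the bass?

Ebb

Ab diminished triad in root position is Ab–Cb–Ebb.
Second inversion places the fifth in the bass, which is Ebb.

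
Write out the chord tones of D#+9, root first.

D♯  F𝄪  A𝄪  C♯  E♯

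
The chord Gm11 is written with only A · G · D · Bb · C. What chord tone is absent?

The full Gm11 chord is G, Bb, D, F, A, C.
Comparing with the voicing, the minor 7th (7th) — F — is absent.

F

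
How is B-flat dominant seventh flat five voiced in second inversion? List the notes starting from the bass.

F-flat – A-flat – B-flat – D

In root position, B-flat dominant seventh flat five is B-flat–D–F-flat–A-flat.
Second inversion puts the fifth (F-flat) in the bass.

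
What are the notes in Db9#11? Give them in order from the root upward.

Db  F  Ab  Cb  Eb  G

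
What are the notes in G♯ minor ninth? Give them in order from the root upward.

Root G-sharp, quality minor ninth:
root → G-sharp
3rd (minor 3rd) → B
5th (perfect 5th) → D-sharp
7th (minor 7th) → F-sharp
9th (major 9th) → A-sharp

G-sharp  B  D-sharp  F-sharp  A-sharp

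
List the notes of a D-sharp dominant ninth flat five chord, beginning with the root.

D-sharp, F-double-sharp, A, C-sharp, E-sharp

D-sharp dominant ninth flat five: dominant ninth flat five on D-sharp.
D-sharp — root
F-double-sharp — major 3rd
A — diminished 5th
C-sharp — minor 7th
E-sharp — major 9th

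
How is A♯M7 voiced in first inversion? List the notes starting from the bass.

A♯M7 = A#–C##–E#–G##; first inversion → third (C##) lowest.

C##, E#, G##, A#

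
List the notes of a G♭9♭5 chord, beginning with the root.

Gb – Bb – Dbb – Fb – Ab

G♭9♭5: dominant ninth flat five on Gb.
Gb — root
Bb — major 3rd
Dbb — diminished 5th
Fb — minor 7th
Ab — major 9th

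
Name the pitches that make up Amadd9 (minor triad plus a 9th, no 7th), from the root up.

A – C – E – B

Amadd9 is a minor added-ninth built on A.
A — root
C — minor 3rd
E — perfect 5th
B — major 9th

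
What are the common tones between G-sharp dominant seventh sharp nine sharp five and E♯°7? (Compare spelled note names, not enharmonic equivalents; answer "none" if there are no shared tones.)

G-sharp dominant seventh sharp nine sharp five = G#, B#, D##, F#, A##.
E♯°7 = E#, G#, B, D.
Shared: G#.

G#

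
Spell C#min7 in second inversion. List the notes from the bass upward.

C#min7 = C#–E–G#–B; second inversion → fifth (G#) lowest.

G# B C# E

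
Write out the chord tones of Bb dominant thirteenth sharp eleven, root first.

Root Bb, quality dominant thirteenth sharp eleven:
Bb — root
D — major 3rd
F — perfect 5th
Ab — minor 7th
C — major 9th
E — augmented 11th
G — major 13th

Bb  D  F  Ab  C  E  G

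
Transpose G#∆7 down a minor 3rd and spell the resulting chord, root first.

A minor 3rd down from G# is E#, so the new chord is E# major seventh.
Root: E#
Major 3rd (3rd): G##
Perfect 5th (5th): B#
Major 7th (7th): D##

E#, G##, B#, D##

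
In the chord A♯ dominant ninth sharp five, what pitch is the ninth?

A♯ dominant ninth sharp five is built on A-sharp; its 9th is a major 9th above the root.
A second above A uses the letter B, and the major 9th above A-sharp is B-sharp.

B-sharp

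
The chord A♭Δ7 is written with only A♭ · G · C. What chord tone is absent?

The full A♭Δ7 chord is A♭, C, E♭, G.
Comparing with the voicing, the perfect 5th (5th) — E♭ — is absent.

E♭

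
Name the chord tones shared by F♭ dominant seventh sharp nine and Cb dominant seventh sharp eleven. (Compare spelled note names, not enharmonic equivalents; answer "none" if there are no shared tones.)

C-flat

F♭ dominant seventh sharp nine: F-flat A-flat C-flat E-double-flat G
Cb dominant seventh sharp eleven: C-flat E-flat G-flat B-double-flat F
Common to both → C-flat.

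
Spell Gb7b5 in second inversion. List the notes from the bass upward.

In root position, Gb7b5 is Gb–Bb–Dbb–Fb.
Second inversion puts the fifth (Dbb) in the bass.

Dbb, Fb, Gb, Bb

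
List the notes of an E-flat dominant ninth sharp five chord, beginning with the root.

E-flat dominant ninth sharp five is a dominant ninth sharp five built on E♭.
Root: E♭
Major 3rd (3rd): G
Augmented 5th (5th): B
Minor 7th (7th): D♭
Major 9th (9th): F

E♭, G, B, D♭, F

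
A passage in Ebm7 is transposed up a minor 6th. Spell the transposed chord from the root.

Cb, Ebb, Gb, Bbb

A minor 6th up from Eb is Cb, so the new chord is Cb minor seventh.
- root: Cb
- minor 3rd: Ebb
- perfect 5th: Gb
- minor 7th: Bbb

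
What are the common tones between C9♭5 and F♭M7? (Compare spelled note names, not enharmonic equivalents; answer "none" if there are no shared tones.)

C9♭5 = C, E, Gb, Bb, D.
F♭M7 = Fb, Ab, Cb, Eb.
Shared: none.

none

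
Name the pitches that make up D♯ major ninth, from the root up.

D-sharp – F-double-sharp – A-sharp – C-double-sharp – E-sharp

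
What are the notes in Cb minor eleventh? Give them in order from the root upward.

Cb  Ebb  Gb  Bbb  Db  Fb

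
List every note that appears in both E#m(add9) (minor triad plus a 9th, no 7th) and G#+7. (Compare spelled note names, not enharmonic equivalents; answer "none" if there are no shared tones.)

G#, B#

E#m(add9) = E#, G#, B#, F##.
G#+7 = G#, B#, D##, F#.
Shared: G#, B#.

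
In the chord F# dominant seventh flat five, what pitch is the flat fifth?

C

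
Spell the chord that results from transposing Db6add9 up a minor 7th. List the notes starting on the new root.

Transposed root: Db → Cb (minor 7th up). So we spell Cb six-nine:
- root: Cb
- major 3rd: Eb
- perfect 5th: Gb
- major 6th: Ab
- major 9th: Db

Cb, Eb, Gb, Ab, Db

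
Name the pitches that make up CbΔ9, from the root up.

C♭, E♭, G♭, B♭, D♭

CbΔ9 is a major ninth built on C♭.
- root: C♭
- major 3rd: E♭
- perfect 5th: G♭
- major 7th: B♭
- major 9th: D♭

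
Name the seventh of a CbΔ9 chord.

B♭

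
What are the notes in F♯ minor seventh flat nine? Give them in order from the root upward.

F♯ minor seventh flat nine: minor seventh flat nine on F-sharp.
Root: F-sharp
Minor 3rd (3rd): A
Perfect 5th (5th): C-sharp
Minor 7th (7th): E
Minor 9th (9th): G

F-sharp – A – C-sharp – E – G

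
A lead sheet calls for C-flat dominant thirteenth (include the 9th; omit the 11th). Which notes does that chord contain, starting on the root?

Cb, Eb, Gb, Bbb, Db, Ab

Root Cb, quality dominant thirteenth:
Root: Cb
Major 3rd (3rd): Eb
Perfect 5th (5th): Gb
Minor 7th (7th): Bbb
Major 9th (9th): Db
Major 13th (13th): Ab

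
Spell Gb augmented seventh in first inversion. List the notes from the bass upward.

B-flat, D, F-flat, G-flat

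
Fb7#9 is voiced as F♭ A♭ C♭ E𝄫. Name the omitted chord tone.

The full Fb7#9 chord is F♭, A♭, C♭, E𝄫, G.
Comparing with the voicing, the augmented 9th (9th) — G — is absent.

G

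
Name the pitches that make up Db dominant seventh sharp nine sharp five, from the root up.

Db  F  A  Cb  E

Db dominant seventh sharp nine sharp five: dominant seventh sharp nine sharp five on Db.
- root: Db
- major 3rd: F
- augmented 5th: A
- minor 7th: Cb
- augmented 9th: E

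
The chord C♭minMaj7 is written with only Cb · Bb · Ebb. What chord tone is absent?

Gb

C♭minMaj7 = Cb, Ebb, Gb, Bb. The voicing lacks the 5th (perfect 5th), Gb.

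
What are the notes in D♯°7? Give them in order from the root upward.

D# F# A C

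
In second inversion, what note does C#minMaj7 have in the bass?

G#

C#minMaj7 = C#–E–G#–B#. Second inversion → fifth in the bass = G#.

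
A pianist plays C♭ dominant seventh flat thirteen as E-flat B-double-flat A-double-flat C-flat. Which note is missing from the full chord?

The full C♭ dominant seventh flat thirteen chord is C-flat, E-flat, G-flat, B-double-flat, A-double-flat.
Comparing with the voicing, the perfect 5th (5th) — G-flat — is absent.

G-flat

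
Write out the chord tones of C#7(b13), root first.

C#, E#, G#, B, A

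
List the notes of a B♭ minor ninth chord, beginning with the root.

B♭ minor ninth: minor ninth on B-flat.
- root: B-flat
- minor 3rd: D-flat
- perfect 5th: F
- minor 7th: A-flat
- major 9th: C

B-flat D-flat F A-flat C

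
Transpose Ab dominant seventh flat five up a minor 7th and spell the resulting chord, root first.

G-flat B-flat D-double-flat F-flat

Transposed root: A-flat → G-flat (minor 7th up). So we spell G-flat dominant seventh flat five:
- root: G-flat
- major 3rd: B-flat
- diminished 5th: D-double-flat
- minor 7th: F-flat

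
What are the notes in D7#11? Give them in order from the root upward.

D, F#, A, C, G#

Root D, quality dominant seventh sharp eleven:
root → D
3rd (major 3rd) → F#
5th (perfect 5th) → A
7th (minor 7th) → C
11th (augmented 11th) → G#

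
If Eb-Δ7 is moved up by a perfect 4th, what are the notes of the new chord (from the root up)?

A perfect 4th up from E♭ is A♭, so the new chord is A♭ minor-major seventh.
Root: A♭
Minor 3rd (3rd): C♭
Perfect 5th (5th): E♭
Major 7th (7th): G

A♭, C♭, E♭, G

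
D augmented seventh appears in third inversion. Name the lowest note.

D augmented seventh = D–F#–A#–C. Third inversion → seventh in the bass = C.

C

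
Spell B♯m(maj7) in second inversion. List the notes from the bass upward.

F##, A##, B#, D#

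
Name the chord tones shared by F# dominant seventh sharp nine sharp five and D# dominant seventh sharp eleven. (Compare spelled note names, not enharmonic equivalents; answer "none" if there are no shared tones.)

A-sharp G-double-sharp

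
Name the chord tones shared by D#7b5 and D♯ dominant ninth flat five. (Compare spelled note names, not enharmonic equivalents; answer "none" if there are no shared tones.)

D#7b5: D# F## A C#
D♯ dominant ninth flat five: D# F## A C# E#
Common to both → D#, F##, A, C#.

D#  F##  A  C#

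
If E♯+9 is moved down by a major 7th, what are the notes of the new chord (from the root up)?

F♯ – A♯ – C𝄪 – E – G♯

A major 7th down from E♯ is F♯, so the new chord is F♯ dominant ninth sharp five.
root → F♯
3rd (major 3rd) → A♯
5th (augmented 5th) → C𝄪
7th (minor 7th) → E
9th (major 9th) → G♯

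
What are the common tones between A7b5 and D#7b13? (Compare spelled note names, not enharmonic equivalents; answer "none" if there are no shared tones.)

A7b5: A C# Eb G
D#7b13: D# F## A# C# B
Common to both → C#.

C#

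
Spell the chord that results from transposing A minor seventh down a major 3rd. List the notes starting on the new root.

F, A-flat, C, E-flat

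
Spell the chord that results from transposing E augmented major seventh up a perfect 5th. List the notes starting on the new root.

B – D# – F## – A#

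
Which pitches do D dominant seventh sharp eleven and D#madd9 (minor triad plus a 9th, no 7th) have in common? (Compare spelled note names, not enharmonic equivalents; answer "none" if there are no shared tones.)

D dominant seventh sharp eleven = D, F♯, A, C, G♯.
D#madd9 = D♯, F♯, A♯, E♯.
Shared: F♯.

F♯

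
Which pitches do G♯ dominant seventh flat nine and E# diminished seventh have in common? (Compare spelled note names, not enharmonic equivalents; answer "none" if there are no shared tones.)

G-sharp

G♯ dominant seventh flat nine: G-sharp B-sharp D-sharp F-sharp A
E# diminished seventh: E-sharp G-sharp B D
Common to both → G-sharp.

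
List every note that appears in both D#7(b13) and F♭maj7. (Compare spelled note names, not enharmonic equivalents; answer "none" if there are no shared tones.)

none

D#7(b13) = D#, F##, A#, C#, B.
F♭maj7 = Fb, Ab, Cb, Eb.
Shared: none.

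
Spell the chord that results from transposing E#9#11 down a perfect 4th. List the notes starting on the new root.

Transposed root: E# → B# (perfect 4th down). So we spell B# dominant ninth sharp eleven:
B# — root
D## — major 3rd
F## — perfect 5th
A# — minor 7th
C## — major 9th
E## — augmented 11th

B#, D##, F##, A#, C##, E##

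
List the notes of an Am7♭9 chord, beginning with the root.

Am7♭9 is a minor seventh flat nine built on A.
- root: A
- minor 3rd: C
- perfect 5th: E
- minor 7th: G
- minor 9th: B♭

A – C – E – G – B♭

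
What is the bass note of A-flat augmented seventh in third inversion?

Gb

A-flat augmented seventh = Ab–C–E–Gb. Third inversion → seventh in the bass = Gb.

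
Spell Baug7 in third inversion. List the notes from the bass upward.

A, B, D#, F##

In root position, Baug7 is B–D#–F##–A.
Third inversion puts the seventh (A) in the bass.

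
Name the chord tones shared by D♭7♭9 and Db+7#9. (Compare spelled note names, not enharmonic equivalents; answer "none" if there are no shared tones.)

Db – F – Cb

D♭7♭9 = Db, F, Ab, Cb, Ebb.
Db+7#9 = Db, F, A, Cb, E.
Shared: Db, F, Cb.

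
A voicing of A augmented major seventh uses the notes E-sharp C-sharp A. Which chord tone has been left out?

G-sharp

A augmented major seventh = A, C-sharp, E-sharp, G-sharp. The voicing lacks the 7th (major 7th), G-sharp.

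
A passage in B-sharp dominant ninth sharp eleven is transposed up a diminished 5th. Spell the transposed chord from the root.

F-sharp, A-sharp, C-sharp, E, G-sharp, B-sharp

A diminished 5th up from B-sharp is F-sharp, so the new chord is F-sharp dominant ninth sharp eleven.
F-sharp — root
A-sharp — major 3rd
C-sharp — perfect 5th
E — minor 7th
G-sharp — major 9th
B-sharp — augmented 11th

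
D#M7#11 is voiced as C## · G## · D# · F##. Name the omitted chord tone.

D#M7#11 = D#, F##, A#, C##, G##. The voicing lacks the 5th (perfect 5th), A#.

A#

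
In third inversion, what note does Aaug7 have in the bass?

Aaug7 in root position is A–C♯–E♯–G.
Third inversion places the seventh in the bass, which is G.

G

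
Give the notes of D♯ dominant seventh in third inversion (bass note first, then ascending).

C-sharp, D-sharp, F-double-sharp, A-sharp

D♯ dominant seventh = D-sharp–F-double-sharp–A-sharp–C-sharp; third inversion → seventh (C-sharp) lowest.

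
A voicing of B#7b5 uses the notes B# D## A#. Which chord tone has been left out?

The full B#7b5 chord is B#, D##, F#, A#.
Comparing with the voicing, the diminished 5th (5th) — F# — is absent.

F#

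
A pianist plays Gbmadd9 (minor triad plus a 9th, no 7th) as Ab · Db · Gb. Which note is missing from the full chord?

The full Gbmadd9 chord is Gb, Bbb, Db, Ab.
Comparing with the voicing, the minor 3rd (3rd) — Bbb — is absent.

Bbb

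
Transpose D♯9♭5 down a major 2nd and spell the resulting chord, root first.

C♯, E♯, G, B, D♯

D♯ down a major 2nd → C♯. New chord: C♯ dominant ninth flat five.
root → C♯
3rd (major 3rd) → E♯
5th (diminished 5th) → G
7th (minor 7th) → B
9th (major 9th) → D♯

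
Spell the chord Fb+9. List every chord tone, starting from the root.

Fb+9: dominant ninth sharp five on Fb.
root → Fb
3rd (major 3rd) → Ab
5th (augmented 5th) → C
7th (minor 7th) → Ebb
9th (major 9th) → Gb

Fb, Ab, C, Ebb, Gb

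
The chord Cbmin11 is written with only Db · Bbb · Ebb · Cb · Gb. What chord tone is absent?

Fb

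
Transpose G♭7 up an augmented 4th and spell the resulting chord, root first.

C, E, G, B♭

G♭ up an augmented 4th → C. New chord: C dominant seventh.
root → C
3rd (major 3rd) → E
5th (perfect 5th) → G
7th (minor 7th) → B♭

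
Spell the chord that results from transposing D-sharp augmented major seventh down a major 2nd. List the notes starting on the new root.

C-sharp – E-sharp – G-double-sharp – B-sharp

D-sharp down a major 2nd → C-sharp. New chord: C-sharp augmented major seventh.
C-sharp — root
E-sharp — major 3rd
G-double-sharp — augmented 5th
B-sharp — major 7th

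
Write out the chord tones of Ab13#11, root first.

Ab13#11 is a dominant thirteenth sharp eleven built on A♭.
- root: A♭
- major 3rd: C
- perfect 5th: E♭
- minor 7th: G♭
- major 9th: B♭
- augmented 11th: D
- major 13th: F

A♭  C  E♭  G♭  B♭  D  F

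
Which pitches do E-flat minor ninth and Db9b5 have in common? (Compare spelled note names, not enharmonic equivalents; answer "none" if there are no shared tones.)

Eb, Db, F

E-flat minor ninth = Eb, Gb, Bb, Db, F.
Db9b5 = Db, F, Abb, Cb, Eb.
Shared: Eb, Db, F.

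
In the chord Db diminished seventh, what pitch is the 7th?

C𝄫

Db diminished seventh is built on D♭; its 7th is a diminished 7th above the root.
A seventh above D uses the letter C, and the diminished 7th above D♭ is C𝄫.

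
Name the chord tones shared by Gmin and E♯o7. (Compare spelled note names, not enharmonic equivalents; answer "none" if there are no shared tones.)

Gmin = G, B♭, D.
E♯o7 = E♯, G♯, B, D.
Shared: D.

D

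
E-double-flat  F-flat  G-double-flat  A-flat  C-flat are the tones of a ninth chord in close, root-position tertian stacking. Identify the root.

F-flat

Arranged so that each adjacent pair is a third by letter name: F-flat – A-flat – C-flat – E-double-flat – G-double-flat.
The bottom of that stack, F-flat, is the root (this is F-flat dominant seventh flat nine).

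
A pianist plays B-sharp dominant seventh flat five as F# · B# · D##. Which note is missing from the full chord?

A#

The full B-sharp dominant seventh flat five chord is B#, D##, F#, A#.
Comparing with the voicing, the minor 7th (7th) — A# — is absent.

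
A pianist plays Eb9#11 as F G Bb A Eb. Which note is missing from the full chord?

The full Eb9#11 chord is Eb, G, Bb, Db, F, A.
Comparing with the voicing, the minor 7th (7th) — Db — is absent.

Db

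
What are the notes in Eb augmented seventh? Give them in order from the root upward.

E-flat – G – B – D-flat

Root E-flat, quality augmented seventh:
Root: E-flat
Major 3rd (3rd): G
Augmented 5th (5th): B
Minor 7th (7th): D-flat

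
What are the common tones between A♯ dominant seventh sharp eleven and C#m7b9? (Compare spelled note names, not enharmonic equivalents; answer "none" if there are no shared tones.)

A♯ dominant seventh sharp eleven: A♯ C𝄪 E♯ G♯ D𝄪
C#m7b9: C♯ E G♯ B D
Common to both → G♯.

G♯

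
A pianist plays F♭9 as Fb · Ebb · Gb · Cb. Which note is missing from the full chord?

The full F♭9 chord is Fb, Ab, Cb, Ebb, Gb.
Comparing with the voicing, the major 3rd (3rd) — Ab — is absent.

Ab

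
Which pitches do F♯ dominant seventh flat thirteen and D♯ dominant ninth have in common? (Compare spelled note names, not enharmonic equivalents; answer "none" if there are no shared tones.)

A-sharp, C-sharp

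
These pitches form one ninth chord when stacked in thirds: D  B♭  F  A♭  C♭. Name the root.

Stacking in thirds gives B♭ – D – F – A♭ – C♭, so B♭ is the root — B♭ dominant seventh flat nine.

B♭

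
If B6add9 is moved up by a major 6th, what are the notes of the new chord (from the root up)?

G#  B#  D#  E#  A#

Transposed root: B → G# (major 6th up). So we spell G# six-nine:
- root: G#
- major 3rd: B#
- perfect 5th: D#
- major 6th: E#
- major 9th: A#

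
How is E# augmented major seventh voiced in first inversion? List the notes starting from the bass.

In root position, E# augmented major seventh is E#–G##–B##–D##.
First inversion puts the third (G##) in the bass.

G##, B##, D##, E#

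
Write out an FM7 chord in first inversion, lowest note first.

FM7 = F–A–C–E; first inversion → third (A) lowest.

A – C – E – F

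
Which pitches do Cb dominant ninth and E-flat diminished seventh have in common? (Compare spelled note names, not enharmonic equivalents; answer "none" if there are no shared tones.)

Cb dominant ninth: C-flat E-flat G-flat B-double-flat D-flat
E-flat diminished seventh: E-flat G-flat B-double-flat D-double-flat
Common to both → E-flat, G-flat, B-double-flat.

E-flat, G-flat, B-double-flat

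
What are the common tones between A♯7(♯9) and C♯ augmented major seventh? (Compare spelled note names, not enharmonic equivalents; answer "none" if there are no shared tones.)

A♯7(♯9): A# C## E# G# B##
C♯ augmented major seventh: C# E# G## B#
Common to both → E#.

E#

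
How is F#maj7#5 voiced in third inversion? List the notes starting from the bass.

E#, F#, A#, C##

In root position, F#maj7#5 is F#–A#–C##–E#.
Third inversion puts the seventh (E#) in the bass.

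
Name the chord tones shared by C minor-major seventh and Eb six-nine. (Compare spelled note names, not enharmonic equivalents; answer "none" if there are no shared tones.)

C minor-major seventh: C Eb G B
Eb six-nine: Eb G Bb C F
Common to both → C, Eb, G.

C Eb G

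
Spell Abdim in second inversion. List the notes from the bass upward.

In root position, Abdim is A♭–C♭–E𝄫.
Second inversion puts the fifth (E𝄫) in the bass.

E𝄫 – A♭ – C♭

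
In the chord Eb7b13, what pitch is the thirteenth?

Cb

Root of Eb7b13 = Eb. The 13th is a minor 13th: Eb up a minor 13th → Cb.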